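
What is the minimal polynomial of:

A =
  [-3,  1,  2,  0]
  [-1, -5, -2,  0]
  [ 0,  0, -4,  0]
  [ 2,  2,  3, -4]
x^2 + 8*x + 16

The characteristic polynomial is χ_A(x) = (x + 4)^4, so the eigenvalues are known. The minimal polynomial is
  m_A(x) = Π_λ (x − λ)^{k_λ}
where k_λ is the size of the *largest* Jordan block for λ (equivalently, the smallest k with (A − λI)^k v = 0 for every generalised eigenvector v of λ).

  λ = -4: largest Jordan block has size 2, contributing (x + 4)^2

So m_A(x) = (x + 4)^2 = x^2 + 8*x + 16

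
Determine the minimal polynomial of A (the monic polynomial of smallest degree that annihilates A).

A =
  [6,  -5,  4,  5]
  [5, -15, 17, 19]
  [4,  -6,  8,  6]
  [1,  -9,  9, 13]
x^4 - 12*x^3 + 48*x^2 - 64*x

The characteristic polynomial is χ_A(x) = x*(x - 4)^3, so the eigenvalues are known. The minimal polynomial is
  m_A(x) = Π_λ (x − λ)^{k_λ}
where k_λ is the size of the *largest* Jordan block for λ (equivalently, the smallest k with (A − λI)^k v = 0 for every generalised eigenvector v of λ).

  λ = 0: largest Jordan block has size 1, contributing (x − 0)
  λ = 4: largest Jordan block has size 3, contributing (x − 4)^3

So m_A(x) = x*(x - 4)^3 = x^4 - 12*x^3 + 48*x^2 - 64*x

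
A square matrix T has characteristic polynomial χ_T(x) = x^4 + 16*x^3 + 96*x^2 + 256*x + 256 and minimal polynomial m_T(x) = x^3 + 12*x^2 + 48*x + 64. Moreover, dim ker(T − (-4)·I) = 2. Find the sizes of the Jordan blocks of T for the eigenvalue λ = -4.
Block sizes for λ = -4: [3, 1]

Step 1 — from the characteristic polynomial, algebraic multiplicity of λ = -4 is 4. From dim ker(T − (-4)·I) = 2, there are exactly 2 Jordan blocks for λ = -4.
Step 2 — from the minimal polynomial, the factor (x + 4)^3 tells us the largest block for λ = -4 has size 3.
Step 3 — with total size 4, 2 blocks, and largest block 3, the block sizes (in nonincreasing order) are [3, 1].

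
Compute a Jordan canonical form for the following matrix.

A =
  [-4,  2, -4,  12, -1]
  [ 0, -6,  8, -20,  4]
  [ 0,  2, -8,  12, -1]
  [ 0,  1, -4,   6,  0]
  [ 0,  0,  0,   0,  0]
J_2(-4) ⊕ J_1(-4) ⊕ J_2(0)

The characteristic polynomial is
  det(x·I − A) = x^5 + 12*x^4 + 48*x^3 + 64*x^2 = x^2*(x + 4)^3

Eigenvalues and multiplicities (the geometric multiplicity of λ is n − rank(A − λI), which equals the number of Jordan blocks for λ):
  λ = -4: algebraic multiplicity = 3, geometric multiplicity = 2
  λ = 0: algebraic multiplicity = 2, geometric multiplicity = 1

Determining the block sizes for each eigenvalue:
  λ = -4: 2 blocks summing to 3 forces exactly one block of size 2 and the rest size 1 → block sizes [2, 1]
  λ = 0: one block (gm = 1), so the single block has size am = 2 → block sizes [2]

Assembling the blocks gives a Jordan form
J =
  [-4,  1,  0, 0, 0]
  [ 0, -4,  0, 0, 0]
  [ 0,  0, -4, 0, 0]
  [ 0,  0,  0, 0, 1]
  [ 0,  0,  0, 0, 0]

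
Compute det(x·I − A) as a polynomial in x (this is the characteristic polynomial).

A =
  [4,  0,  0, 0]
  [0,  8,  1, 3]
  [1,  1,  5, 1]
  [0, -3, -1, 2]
x^4 - 19*x^3 + 135*x^2 - 425*x + 500

Expanding det(x·I − A) (e.g. by cofactor expansion or by noting that A is similar to its Jordan form J, which has the same characteristic polynomial as A) gives
  χ_A(x) = x^4 - 19*x^3 + 135*x^2 - 425*x + 500
which factors as (x - 5)^3*(x - 4). The eigenvalues (with algebraic multiplicities) are λ = 4 with multiplicity 1, λ = 5 with multiplicity 3.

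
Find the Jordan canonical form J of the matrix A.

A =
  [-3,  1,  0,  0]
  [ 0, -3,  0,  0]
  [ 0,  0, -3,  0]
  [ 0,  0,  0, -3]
J_2(-3) ⊕ J_1(-3) ⊕ J_1(-3)

The characteristic polynomial is
  det(x·I − A) = x^4 + 12*x^3 + 54*x^2 + 108*x + 81 = (x + 3)^4

Eigenvalues and multiplicities (the geometric multiplicity of λ is n − rank(A − λI), which equals the number of Jordan blocks for λ):
  λ = -3: algebraic multiplicity = 4, geometric multiplicity = 3

Determining the block sizes for each eigenvalue:
  λ = -3: 3 blocks summing to 4 forces exactly one block of size 2 and the rest size 1 → block sizes [2, 1, 1]

Assembling the blocks gives a Jordan form
J =
  [-3,  1,  0,  0]
  [ 0, -3,  0,  0]
  [ 0,  0, -3,  0]
  [ 0,  0,  0, -3]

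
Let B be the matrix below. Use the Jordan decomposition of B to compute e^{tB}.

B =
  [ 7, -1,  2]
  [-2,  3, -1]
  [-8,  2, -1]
e^{tB} =
  [t^2*exp(3*t) + 4*t*exp(3*t) + exp(3*t), -t*exp(3*t), t^2*exp(3*t)/2 + 2*t*exp(3*t)]
  [-2*t*exp(3*t), exp(3*t), -t*exp(3*t)]
  [-2*t^2*exp(3*t) - 8*t*exp(3*t), 2*t*exp(3*t), -t^2*exp(3*t) - 4*t*exp(3*t) + exp(3*t)]

Strategy: write B = P · J · P⁻¹ where J is a Jordan canonical form, so e^{tB} = P · e^{tJ} · P⁻¹, and e^{tJ} can be computed block-by-block.

B has Jordan form
J =
  [3, 1, 0]
  [0, 3, 1]
  [0, 0, 3]
(up to reordering of blocks).

Per-block formulas:
  For a 3×3 Jordan block J_3(3): exp(t · J_3(3)) = e^(3t)·(I + t·N + (t^2/2)·N^2), where N is the 3×3 nilpotent shift.

After assembling e^{tJ} and conjugating by P, we get:

e^{tB} =
  [t^2*exp(3*t) + 4*t*exp(3*t) + exp(3*t), -t*exp(3*t), t^2*exp(3*t)/2 + 2*t*exp(3*t)]
  [-2*t*exp(3*t), exp(3*t), -t*exp(3*t)]
  [-2*t^2*exp(3*t) - 8*t*exp(3*t), 2*t*exp(3*t), -t^2*exp(3*t) - 4*t*exp(3*t) + exp(3*t)]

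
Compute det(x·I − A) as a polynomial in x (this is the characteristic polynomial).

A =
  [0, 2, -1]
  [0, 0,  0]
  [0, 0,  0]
x^3

Expanding det(x·I − A) (e.g. by cofactor expansion or by noting that A is similar to its Jordan form J, which has the same characteristic polynomial as A) gives
  χ_A(x) = x^3
which factors as x^3. The eigenvalues (with algebraic multiplicities) are λ = 0 with multiplicity 3.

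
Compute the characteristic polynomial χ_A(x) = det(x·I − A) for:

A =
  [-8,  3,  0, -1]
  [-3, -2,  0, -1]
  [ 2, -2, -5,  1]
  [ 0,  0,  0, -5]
x^4 + 20*x^3 + 150*x^2 + 500*x + 625

Expanding det(x·I − A) (e.g. by cofactor expansion or by noting that A is similar to its Jordan form J, which has the same characteristic polynomial as A) gives
  χ_A(x) = x^4 + 20*x^3 + 150*x^2 + 500*x + 625
which factors as (x + 5)^4. The eigenvalues (with algebraic multiplicities) are λ = -5 with multiplicity 4.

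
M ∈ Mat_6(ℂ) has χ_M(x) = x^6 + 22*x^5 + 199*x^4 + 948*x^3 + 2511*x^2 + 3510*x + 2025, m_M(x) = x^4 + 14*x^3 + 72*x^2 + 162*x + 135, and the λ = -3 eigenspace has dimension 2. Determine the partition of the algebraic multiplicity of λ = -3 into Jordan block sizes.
Block sizes for λ = -3: [3, 1]

Step 1 — from the characteristic polynomial, algebraic multiplicity of λ = -3 is 4. From dim ker(M − (-3)·I) = 2, there are exactly 2 Jordan blocks for λ = -3.
Step 2 — from the minimal polynomial, the factor (x + 3)^3 tells us the largest block for λ = -3 has size 3.
Step 3 — with total size 4, 2 blocks, and largest block 3, the block sizes (in nonincreasing order) are [3, 1].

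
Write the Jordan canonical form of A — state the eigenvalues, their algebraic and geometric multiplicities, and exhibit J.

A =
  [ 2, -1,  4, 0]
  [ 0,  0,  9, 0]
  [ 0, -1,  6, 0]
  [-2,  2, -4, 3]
J_1(2) ⊕ J_2(3) ⊕ J_1(3)

The characteristic polynomial is
  det(x·I − A) = x^4 - 11*x^3 + 45*x^2 - 81*x + 54 = (x - 3)^3*(x - 2)

Eigenvalues and multiplicities (the geometric multiplicity of λ is n − rank(A − λI), which equals the number of Jordan blocks for λ):
  λ = 2: algebraic multiplicity = 1, geometric multiplicity = 1
  λ = 3: algebraic multiplicity = 3, geometric multiplicity = 2

Determining the block sizes for each eigenvalue:
  λ = 2: one block (gm = 1), so the single block has size am = 1 → block sizes [1]
  λ = 3: 2 blocks summing to 3 forces exactly one block of size 2 and the rest size 1 → block sizes [2, 1]

Assembling the blocks gives a Jordan form
J =
  [2, 0, 0, 0]
  [0, 3, 1, 0]
  [0, 0, 3, 0]
  [0, 0, 0, 3]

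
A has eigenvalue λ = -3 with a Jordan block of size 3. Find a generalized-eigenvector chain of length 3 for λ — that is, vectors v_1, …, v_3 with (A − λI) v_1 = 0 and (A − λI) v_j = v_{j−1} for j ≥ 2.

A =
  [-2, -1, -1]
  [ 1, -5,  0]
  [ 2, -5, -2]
A Jordan chain for λ = -3 of length 3:
v_1 = (-2, -1, -1)ᵀ
v_2 = (1, 1, 2)ᵀ
v_3 = (1, 0, 0)ᵀ

Let N = A − (-3)·I. We want v_3 with N^3 v_3 = 0 but N^2 v_3 ≠ 0; then v_{j-1} := N · v_j for j = 3, …, 2.

Pick v_3 = (1, 0, 0)ᵀ.
Then v_2 = N · v_3 = (1, 1, 2)ᵀ.
Then v_1 = N · v_2 = (-2, -1, -1)ᵀ.

Sanity check: (A − (-3)·I) v_1 = (0, 0, 0)ᵀ = 0. ✓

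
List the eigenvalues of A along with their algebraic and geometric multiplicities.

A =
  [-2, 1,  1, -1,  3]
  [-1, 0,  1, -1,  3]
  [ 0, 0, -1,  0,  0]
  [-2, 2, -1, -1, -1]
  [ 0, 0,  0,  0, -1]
λ = -1: alg = 5, geom = 3

Step 1 — factor the characteristic polynomial to read off the algebraic multiplicities:
  χ_A(x) = (x + 1)^5

Step 2 — compute geometric multiplicities via the rank-nullity identity g(λ) = n − rank(A − λI):
  rank(A − (-1)·I) = 2, so dim ker(A − (-1)·I) = n − 2 = 3

Summary:
  λ = -1: algebraic multiplicity = 5, geometric multiplicity = 3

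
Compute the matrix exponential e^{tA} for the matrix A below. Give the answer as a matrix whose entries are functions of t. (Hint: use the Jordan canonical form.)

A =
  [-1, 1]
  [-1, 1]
e^{tA} =
  [1 - t, t]
  [-t, t + 1]

Strategy: write A = P · J · P⁻¹ where J is a Jordan canonical form, so e^{tA} = P · e^{tJ} · P⁻¹, and e^{tJ} can be computed block-by-block.

A has Jordan form
J =
  [0, 1]
  [0, 0]
(up to reordering of blocks).

Per-block formulas:
  For a 2×2 Jordan block J_2(0): exp(t · J_2(0)) = e^(0t)·(I + t·N), where N is the 2×2 nilpotent shift.

After assembling e^{tJ} and conjugating by P, we get:

e^{tA} =
  [1 - t, t]
  [-t, t + 1]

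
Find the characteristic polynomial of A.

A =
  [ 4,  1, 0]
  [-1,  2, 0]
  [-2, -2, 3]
x^3 - 9*x^2 + 27*x - 27

Expanding det(x·I − A) (e.g. by cofactor expansion or by noting that A is similar to its Jordan form J, which has the same characteristic polynomial as A) gives
  χ_A(x) = x^3 - 9*x^2 + 27*x - 27
which factors as (x - 3)^3. The eigenvalues (with algebraic multiplicities) are λ = 3 with multiplicity 3.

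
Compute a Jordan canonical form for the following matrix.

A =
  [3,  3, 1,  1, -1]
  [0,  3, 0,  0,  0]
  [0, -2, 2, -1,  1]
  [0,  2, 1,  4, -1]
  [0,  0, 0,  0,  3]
J_2(3) ⊕ J_2(3) ⊕ J_1(3)

The characteristic polynomial is
  det(x·I − A) = x^5 - 15*x^4 + 90*x^3 - 270*x^2 + 405*x - 243 = (x - 3)^5

Eigenvalues and multiplicities (the geometric multiplicity of λ is n − rank(A − λI), which equals the number of Jordan blocks for λ):
  λ = 3: algebraic multiplicity = 5, geometric multiplicity = 3

Determining the block sizes for each eigenvalue:
  λ = 3: with am = 5 and gm = 3, the partition is not yet determined (e.g. several partitions of 5 into 3 parts exist). Let N = A − (3)·I. Computing rank(N^1) = 2, rank(N^2) = 0; the number of blocks of size ≥ j is rank(N^{j−1}) − rank(N^j), giving [3, 2]. So we have 2 block(s) of size 2, 1 block(s) of size 1 → block sizes [2, 2, 1]

Assembling the blocks gives a Jordan form
J =
  [3, 1, 0, 0, 0]
  [0, 3, 0, 0, 0]
  [0, 0, 3, 1, 0]
  [0, 0, 0, 3, 0]
  [0, 0, 0, 0, 3]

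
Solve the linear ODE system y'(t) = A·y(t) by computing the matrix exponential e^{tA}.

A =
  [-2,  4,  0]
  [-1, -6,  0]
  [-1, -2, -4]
e^{tA} =
  [2*t*exp(-4*t) + exp(-4*t), 4*t*exp(-4*t), 0]
  [-t*exp(-4*t), -2*t*exp(-4*t) + exp(-4*t), 0]
  [-t*exp(-4*t), -2*t*exp(-4*t), exp(-4*t)]

Strategy: write A = P · J · P⁻¹ where J is a Jordan canonical form, so e^{tA} = P · e^{tJ} · P⁻¹, and e^{tJ} can be computed block-by-block.

A has Jordan form
J =
  [-4,  1,  0]
  [ 0, -4,  0]
  [ 0,  0, -4]
(up to reordering of blocks).

Per-block formulas:
  For a 1×1 block at λ = -4: exp(t · [-4]) = [e^(-4t)].
  For a 2×2 Jordan block J_2(-4): exp(t · J_2(-4)) = e^(-4t)·(I + t·N), where N is the 2×2 nilpotent shift.

After assembling e^{tJ} and conjugating by P, we get:

e^{tA} =
  [2*t*exp(-4*t) + exp(-4*t), 4*t*exp(-4*t), 0]
  [-t*exp(-4*t), -2*t*exp(-4*t) + exp(-4*t), 0]
  [-t*exp(-4*t), -2*t*exp(-4*t), exp(-4*t)]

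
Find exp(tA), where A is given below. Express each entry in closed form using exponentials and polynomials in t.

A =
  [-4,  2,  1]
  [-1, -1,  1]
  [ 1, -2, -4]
e^{tA} =
  [-t*exp(-3*t) + exp(-3*t), 2*t*exp(-3*t), t*exp(-3*t)]
  [-t*exp(-3*t), 2*t*exp(-3*t) + exp(-3*t), t*exp(-3*t)]
  [t*exp(-3*t), -2*t*exp(-3*t), -t*exp(-3*t) + exp(-3*t)]

Strategy: write A = P · J · P⁻¹ where J is a Jordan canonical form, so e^{tA} = P · e^{tJ} · P⁻¹, and e^{tJ} can be computed block-by-block.

A has Jordan form
J =
  [-3,  1,  0]
  [ 0, -3,  0]
  [ 0,  0, -3]
(up to reordering of blocks).

Per-block formulas:
  For a 1×1 block at λ = -3: exp(t · [-3]) = [e^(-3t)].
  For a 2×2 Jordan block J_2(-3): exp(t · J_2(-3)) = e^(-3t)·(I + t·N), where N is the 2×2 nilpotent shift.

After assembling e^{tJ} and conjugating by P, we get:

e^{tA} =
  [-t*exp(-3*t) + exp(-3*t), 2*t*exp(-3*t), t*exp(-3*t)]
  [-t*exp(-3*t), 2*t*exp(-3*t) + exp(-3*t), t*exp(-3*t)]
  [t*exp(-3*t), -2*t*exp(-3*t), -t*exp(-3*t) + exp(-3*t)]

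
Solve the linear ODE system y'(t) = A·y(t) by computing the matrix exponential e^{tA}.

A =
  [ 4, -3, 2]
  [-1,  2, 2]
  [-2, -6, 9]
e^{tA} =
  [-t*exp(5*t) + exp(5*t), -3*t*exp(5*t), 2*t*exp(5*t)]
  [-t*exp(5*t), -3*t*exp(5*t) + exp(5*t), 2*t*exp(5*t)]
  [-2*t*exp(5*t), -6*t*exp(5*t), 4*t*exp(5*t) + exp(5*t)]

Strategy: write A = P · J · P⁻¹ where J is a Jordan canonical form, so e^{tA} = P · e^{tJ} · P⁻¹, and e^{tJ} can be computed block-by-block.

A has Jordan form
J =
  [5, 1, 0]
  [0, 5, 0]
  [0, 0, 5]
(up to reordering of blocks).

Per-block formulas:
  For a 1×1 block at λ = 5: exp(t · [5]) = [e^(5t)].
  For a 2×2 Jordan block J_2(5): exp(t · J_2(5)) = e^(5t)·(I + t·N), where N is the 2×2 nilpotent shift.

After assembling e^{tJ} and conjugating by P, we get:

e^{tA} =
  [-t*exp(5*t) + exp(5*t), -3*t*exp(5*t), 2*t*exp(5*t)]
  [-t*exp(5*t), -3*t*exp(5*t) + exp(5*t), 2*t*exp(5*t)]
  [-2*t*exp(5*t), -6*t*exp(5*t), 4*t*exp(5*t) + exp(5*t)]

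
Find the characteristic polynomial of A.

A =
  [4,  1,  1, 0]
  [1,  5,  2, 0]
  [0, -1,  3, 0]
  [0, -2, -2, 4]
x^4 - 16*x^3 + 96*x^2 - 256*x + 256

Expanding det(x·I − A) (e.g. by cofactor expansion or by noting that A is similar to its Jordan form J, which has the same characteristic polynomial as A) gives
  χ_A(x) = x^4 - 16*x^3 + 96*x^2 - 256*x + 256
which factors as (x - 4)^4. The eigenvalues (with algebraic multiplicities) are λ = 4 with multiplicity 4.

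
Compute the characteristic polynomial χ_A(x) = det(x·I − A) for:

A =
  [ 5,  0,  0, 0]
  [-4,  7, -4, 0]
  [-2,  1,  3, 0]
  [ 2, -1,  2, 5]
x^4 - 20*x^3 + 150*x^2 - 500*x + 625

Expanding det(x·I − A) (e.g. by cofactor expansion or by noting that A is similar to its Jordan form J, which has the same characteristic polynomial as A) gives
  χ_A(x) = x^4 - 20*x^3 + 150*x^2 - 500*x + 625
which factors as (x - 5)^4. The eigenvalues (with algebraic multiplicities) are λ = 5 with multiplicity 4.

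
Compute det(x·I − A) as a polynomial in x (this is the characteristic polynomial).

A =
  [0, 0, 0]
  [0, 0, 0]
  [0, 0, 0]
x^3

Expanding det(x·I − A) (e.g. by cofactor expansion or by noting that A is similar to its Jordan form J, which has the same characteristic polynomial as A) gives
  χ_A(x) = x^3
which factors as x^3. The eigenvalues (with algebraic multiplicities) are λ = 0 with multiplicity 3.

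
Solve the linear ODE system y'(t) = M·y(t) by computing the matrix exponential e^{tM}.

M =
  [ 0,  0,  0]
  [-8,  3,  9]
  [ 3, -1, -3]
e^{tM} =
  [1, 0, 0]
  [3*t^2/2 - 8*t, 3*t + 1, 9*t]
  [-t^2/2 + 3*t, -t, 1 - 3*t]

Strategy: write M = P · J · P⁻¹ where J is a Jordan canonical form, so e^{tM} = P · e^{tJ} · P⁻¹, and e^{tJ} can be computed block-by-block.

M has Jordan form
J =
  [0, 1, 0]
  [0, 0, 1]
  [0, 0, 0]
(up to reordering of blocks).

Per-block formulas:
  For a 3×3 Jordan block J_3(0): exp(t · J_3(0)) = e^(0t)·(I + t·N + (t^2/2)·N^2), where N is the 3×3 nilpotent shift.

After assembling e^{tJ} and conjugating by P, we get:

e^{tM} =
  [1, 0, 0]
  [3*t^2/2 - 8*t, 3*t + 1, 9*t]
  [-t^2/2 + 3*t, -t, 1 - 3*t]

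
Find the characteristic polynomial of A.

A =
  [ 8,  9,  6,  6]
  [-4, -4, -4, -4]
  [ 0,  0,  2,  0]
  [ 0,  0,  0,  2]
x^4 - 8*x^3 + 24*x^2 - 32*x + 16

Expanding det(x·I − A) (e.g. by cofactor expansion or by noting that A is similar to its Jordan form J, which has the same characteristic polynomial as A) gives
  χ_A(x) = x^4 - 8*x^3 + 24*x^2 - 32*x + 16
which factors as (x - 2)^4. The eigenvalues (with algebraic multiplicities) are λ = 2 with multiplicity 4.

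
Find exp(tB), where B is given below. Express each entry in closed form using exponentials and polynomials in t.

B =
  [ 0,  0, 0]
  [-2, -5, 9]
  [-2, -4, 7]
e^{tB} =
  [1, 0, 0]
  [-6*t*exp(t) + 4*exp(t) - 4, -6*t*exp(t) + exp(t), 9*t*exp(t)]
  [-4*t*exp(t) + 2*exp(t) - 2, -4*t*exp(t), 6*t*exp(t) + exp(t)]

Strategy: write B = P · J · P⁻¹ where J is a Jordan canonical form, so e^{tB} = P · e^{tJ} · P⁻¹, and e^{tJ} can be computed block-by-block.

B has Jordan form
J =
  [0, 0, 0]
  [0, 1, 1]
  [0, 0, 1]
(up to reordering of blocks).

Per-block formulas:
  For a 1×1 block at λ = 0: exp(t · [0]) = [e^(0t)].
  For a 2×2 Jordan block J_2(1): exp(t · J_2(1)) = e^(1t)·(I + t·N), where N is the 2×2 nilpotent shift.

After assembling e^{tJ} and conjugating by P, we get:

e^{tB} =
  [1, 0, 0]
  [-6*t*exp(t) + 4*exp(t) - 4, -6*t*exp(t) + exp(t), 9*t*exp(t)]
  [-4*t*exp(t) + 2*exp(t) - 2, -4*t*exp(t), 6*t*exp(t) + exp(t)]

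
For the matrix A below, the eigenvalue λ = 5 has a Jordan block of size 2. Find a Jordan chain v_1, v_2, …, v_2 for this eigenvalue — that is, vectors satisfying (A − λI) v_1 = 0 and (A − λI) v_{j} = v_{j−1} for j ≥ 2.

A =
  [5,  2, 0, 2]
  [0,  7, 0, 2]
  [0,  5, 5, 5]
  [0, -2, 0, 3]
A Jordan chain for λ = 5 of length 2:
v_1 = (2, 2, 5, -2)ᵀ
v_2 = (0, 1, 0, 0)ᵀ

Let N = A − (5)·I. We want v_2 with N^2 v_2 = 0 but N^1 v_2 ≠ 0; then v_{j-1} := N · v_j for j = 2, …, 2.

Pick v_2 = (0, 1, 0, 0)ᵀ.
Then v_1 = N · v_2 = (2, 2, 5, -2)ᵀ.

Sanity check: (A − (5)·I) v_1 = (0, 0, 0, 0)ᵀ = 0. ✓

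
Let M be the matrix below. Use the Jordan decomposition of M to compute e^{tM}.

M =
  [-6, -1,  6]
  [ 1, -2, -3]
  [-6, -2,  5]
e^{tM} =
  [-6*t^2*exp(-t) - 5*t*exp(-t) + exp(-t), -3*t^2*exp(-t) - t*exp(-t), 9*t^2*exp(-t)/2 + 6*t*exp(-t)]
  [6*t^2*exp(-t) + t*exp(-t), 3*t^2*exp(-t) - t*exp(-t) + exp(-t), -9*t^2*exp(-t)/2 - 3*t*exp(-t)]
  [-4*t^2*exp(-t) - 6*t*exp(-t), -2*t^2*exp(-t) - 2*t*exp(-t), 3*t^2*exp(-t) + 6*t*exp(-t) + exp(-t)]

Strategy: write M = P · J · P⁻¹ where J is a Jordan canonical form, so e^{tM} = P · e^{tJ} · P⁻¹, and e^{tJ} can be computed block-by-block.

M has Jordan form
J =
  [-1,  1,  0]
  [ 0, -1,  1]
  [ 0,  0, -1]
(up to reordering of blocks).

Per-block formulas:
  For a 3×3 Jordan block J_3(-1): exp(t · J_3(-1)) = e^(-1t)·(I + t·N + (t^2/2)·N^2), where N is the 3×3 nilpotent shift.

After assembling e^{tJ} and conjugating by P, we get:

e^{tM} =
  [-6*t^2*exp(-t) - 5*t*exp(-t) + exp(-t), -3*t^2*exp(-t) - t*exp(-t), 9*t^2*exp(-t)/2 + 6*t*exp(-t)]
  [6*t^2*exp(-t) + t*exp(-t), 3*t^2*exp(-t) - t*exp(-t) + exp(-t), -9*t^2*exp(-t)/2 - 3*t*exp(-t)]
  [-4*t^2*exp(-t) - 6*t*exp(-t), -2*t^2*exp(-t) - 2*t*exp(-t), 3*t^2*exp(-t) + 6*t*exp(-t) + exp(-t)]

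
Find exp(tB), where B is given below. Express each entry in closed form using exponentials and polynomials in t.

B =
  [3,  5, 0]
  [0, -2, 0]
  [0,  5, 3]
e^{tB} =
  [exp(3*t), exp(3*t) - exp(-2*t), 0]
  [0, exp(-2*t), 0]
  [0, exp(3*t) - exp(-2*t), exp(3*t)]

Strategy: write B = P · J · P⁻¹ where J is a Jordan canonical form, so e^{tB} = P · e^{tJ} · P⁻¹, and e^{tJ} can be computed block-by-block.

B has Jordan form
J =
  [-2, 0, 0]
  [ 0, 3, 0]
  [ 0, 0, 3]
(up to reordering of blocks).

Per-block formulas:
  For a 1×1 block at λ = -2: exp(t · [-2]) = [e^(-2t)].
  For a 1×1 block at λ = 3: exp(t · [3]) = [e^(3t)].

After assembling e^{tJ} and conjugating by P, we get:

e^{tB} =
  [exp(3*t), exp(3*t) - exp(-2*t), 0]
  [0, exp(-2*t), 0]
  [0, exp(3*t) - exp(-2*t), exp(3*t)]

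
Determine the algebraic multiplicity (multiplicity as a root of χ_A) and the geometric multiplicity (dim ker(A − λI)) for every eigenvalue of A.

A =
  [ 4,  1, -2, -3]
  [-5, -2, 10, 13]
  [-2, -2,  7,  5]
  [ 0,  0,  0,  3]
λ = 3: alg = 4, geom = 2

Step 1 — factor the characteristic polynomial to read off the algebraic multiplicities:
  χ_A(x) = (x - 3)^4

Step 2 — compute geometric multiplicities via the rank-nullity identity g(λ) = n − rank(A − λI):
  rank(A − (3)·I) = 2, so dim ker(A − (3)·I) = n − 2 = 2

Summary:
  λ = 3: algebraic multiplicity = 4, geometric multiplicity = 2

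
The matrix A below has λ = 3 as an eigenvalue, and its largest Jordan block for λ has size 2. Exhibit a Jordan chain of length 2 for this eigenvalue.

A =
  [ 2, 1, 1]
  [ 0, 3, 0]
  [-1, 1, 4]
A Jordan chain for λ = 3 of length 2:
v_1 = (-1, 0, -1)ᵀ
v_2 = (1, 0, 0)ᵀ

Let N = A − (3)·I. We want v_2 with N^2 v_2 = 0 but N^1 v_2 ≠ 0; then v_{j-1} := N · v_j for j = 2, …, 2.

Pick v_2 = (1, 0, 0)ᵀ.
Then v_1 = N · v_2 = (-1, 0, -1)ᵀ.

Sanity check: (A − (3)·I) v_1 = (0, 0, 0)ᵀ = 0. ✓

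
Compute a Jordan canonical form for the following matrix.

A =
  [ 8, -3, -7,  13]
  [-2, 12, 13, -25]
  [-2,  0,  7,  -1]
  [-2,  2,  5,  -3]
J_3(6) ⊕ J_1(6)

The characteristic polynomial is
  det(x·I − A) = x^4 - 24*x^3 + 216*x^2 - 864*x + 1296 = (x - 6)^4

Eigenvalues and multiplicities (the geometric multiplicity of λ is n − rank(A − λI), which equals the number of Jordan blocks for λ):
  λ = 6: algebraic multiplicity = 4, geometric multiplicity = 2

Determining the block sizes for each eigenvalue:
  λ = 6: with am = 4 and gm = 2, the partition is not yet determined (e.g. several partitions of 4 into 2 parts exist). Let N = A − (6)·I. Computing rank(N^1) = 2, rank(N^2) = 1, rank(N^3) = 0; the number of blocks of size ≥ j is rank(N^{j−1}) − rank(N^j), giving [2, 1, 1]. So we have 1 block(s) of size 3, 1 block(s) of size 1 → block sizes [3, 1]

Assembling the blocks gives a Jordan form
J =
  [6, 1, 0, 0]
  [0, 6, 1, 0]
  [0, 0, 6, 0]
  [0, 0, 0, 6]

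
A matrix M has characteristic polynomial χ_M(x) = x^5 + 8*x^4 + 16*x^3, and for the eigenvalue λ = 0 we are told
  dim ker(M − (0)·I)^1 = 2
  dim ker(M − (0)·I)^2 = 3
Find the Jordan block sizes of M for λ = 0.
Block sizes for λ = 0: [2, 1]

From the dimensions of kernels of powers, the number of Jordan blocks of size at least j is d_j − d_{j−1} where d_j = dim ker(N^j) (with d_0 = 0). Computing the differences gives [2, 1].
The number of blocks of size exactly k is (#blocks of size ≥ k) − (#blocks of size ≥ k + 1), so the partition is: 1 block(s) of size 1, 1 block(s) of size 2.
In nonincreasing order the block sizes are [2, 1].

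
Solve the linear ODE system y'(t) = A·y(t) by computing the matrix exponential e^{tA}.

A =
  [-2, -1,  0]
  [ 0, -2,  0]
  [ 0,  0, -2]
e^{tA} =
  [exp(-2*t), -t*exp(-2*t), 0]
  [0, exp(-2*t), 0]
  [0, 0, exp(-2*t)]

Strategy: write A = P · J · P⁻¹ where J is a Jordan canonical form, so e^{tA} = P · e^{tJ} · P⁻¹, and e^{tJ} can be computed block-by-block.

A has Jordan form
J =
  [-2,  1,  0]
  [ 0, -2,  0]
  [ 0,  0, -2]
(up to reordering of blocks).

Per-block formulas:
  For a 2×2 Jordan block J_2(-2): exp(t · J_2(-2)) = e^(-2t)·(I + t·N), where N is the 2×2 nilpotent shift.
  For a 1×1 block at λ = -2: exp(t · [-2]) = [e^(-2t)].

After assembling e^{tJ} and conjugating by P, we get:

e^{tA} =
  [exp(-2*t), -t*exp(-2*t), 0]
  [0, exp(-2*t), 0]
  [0, 0, exp(-2*t)]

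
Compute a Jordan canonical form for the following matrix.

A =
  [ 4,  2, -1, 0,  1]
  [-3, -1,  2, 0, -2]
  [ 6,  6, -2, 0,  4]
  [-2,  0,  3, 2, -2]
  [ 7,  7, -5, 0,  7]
J_3(2) ⊕ J_2(2)

The characteristic polynomial is
  det(x·I − A) = x^5 - 10*x^4 + 40*x^3 - 80*x^2 + 80*x - 32 = (x - 2)^5

Eigenvalues and multiplicities (the geometric multiplicity of λ is n − rank(A − λI), which equals the number of Jordan blocks for λ):
  λ = 2: algebraic multiplicity = 5, geometric multiplicity = 2

Determining the block sizes for each eigenvalue:
  λ = 2: with am = 5 and gm = 2, the partition is not yet determined (e.g. several partitions of 5 into 2 parts exist). Let N = A − (2)·I. Computing rank(N^1) = 3, rank(N^2) = 1, rank(N^3) = 0; the number of blocks of size ≥ j is rank(N^{j−1}) − rank(N^j), giving [2, 2, 1]. So we have 1 block(s) of size 3, 1 block(s) of size 2 → block sizes [3, 2]

Assembling the blocks gives a Jordan form
J =
  [2, 1, 0, 0, 0]
  [0, 2, 1, 0, 0]
  [0, 0, 2, 0, 0]
  [0, 0, 0, 2, 1]
  [0, 0, 0, 0, 2]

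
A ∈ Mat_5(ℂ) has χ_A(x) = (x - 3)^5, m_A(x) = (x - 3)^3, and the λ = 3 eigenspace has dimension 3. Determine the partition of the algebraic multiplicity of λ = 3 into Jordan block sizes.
Block sizes for λ = 3: [3, 1, 1]

Step 1 — from the characteristic polynomial, algebraic multiplicity of λ = 3 is 5. From dim ker(A − (3)·I) = 3, there are exactly 3 Jordan blocks for λ = 3.
Step 2 — from the minimal polynomial, the factor (x − 3)^3 tells us the largest block for λ = 3 has size 3.
Step 3 — with total size 5, 3 blocks, and largest block 3, the block sizes (in nonincreasing order) are [3, 1, 1].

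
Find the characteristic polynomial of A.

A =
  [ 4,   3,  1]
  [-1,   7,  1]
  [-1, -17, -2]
x^3 - 9*x^2 + 27*x - 27

Expanding det(x·I − A) (e.g. by cofactor expansion or by noting that A is similar to its Jordan form J, which has the same characteristic polynomial as A) gives
  χ_A(x) = x^3 - 9*x^2 + 27*x - 27
which factors as (x - 3)^3. The eigenvalues (with algebraic multiplicities) are λ = 3 with multiplicity 3.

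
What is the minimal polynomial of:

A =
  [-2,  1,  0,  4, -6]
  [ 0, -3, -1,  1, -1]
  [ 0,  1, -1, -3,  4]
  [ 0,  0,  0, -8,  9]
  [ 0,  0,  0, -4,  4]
x^3 + 6*x^2 + 12*x + 8

The characteristic polynomial is χ_A(x) = (x + 2)^5, so the eigenvalues are known. The minimal polynomial is
  m_A(x) = Π_λ (x − λ)^{k_λ}
where k_λ is the size of the *largest* Jordan block for λ (equivalently, the smallest k with (A − λI)^k v = 0 for every generalised eigenvector v of λ).

  λ = -2: largest Jordan block has size 3, contributing (x + 2)^3

So m_A(x) = (x + 2)^3 = x^3 + 6*x^2 + 12*x + 8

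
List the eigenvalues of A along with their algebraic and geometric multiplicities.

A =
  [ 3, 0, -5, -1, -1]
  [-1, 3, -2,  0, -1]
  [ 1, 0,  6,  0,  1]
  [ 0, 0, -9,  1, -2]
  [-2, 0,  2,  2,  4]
λ = 2: alg = 1, geom = 1; λ = 3: alg = 1, geom = 1; λ = 4: alg = 3, geom = 1

Step 1 — factor the characteristic polynomial to read off the algebraic multiplicities:
  χ_A(x) = (x - 4)^3*(x - 3)*(x - 2)

Step 2 — compute geometric multiplicities via the rank-nullity identity g(λ) = n − rank(A − λI):
  rank(A − (2)·I) = 4, so dim ker(A − (2)·I) = n − 4 = 1
  rank(A − (3)·I) = 4, so dim ker(A − (3)·I) = n − 4 = 1
  rank(A − (4)·I) = 4, so dim ker(A − (4)·I) = n − 4 = 1

Summary:
  λ = 2: algebraic multiplicity = 1, geometric multiplicity = 1
  λ = 3: algebraic multiplicity = 1, geometric multiplicity = 1
  λ = 4: algebraic multiplicity = 3, geometric multiplicity = 1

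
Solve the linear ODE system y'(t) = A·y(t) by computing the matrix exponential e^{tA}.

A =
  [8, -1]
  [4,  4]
e^{tA} =
  [2*t*exp(6*t) + exp(6*t), -t*exp(6*t)]
  [4*t*exp(6*t), -2*t*exp(6*t) + exp(6*t)]

Strategy: write A = P · J · P⁻¹ where J is a Jordan canonical form, so e^{tA} = P · e^{tJ} · P⁻¹, and e^{tJ} can be computed block-by-block.

A has Jordan form
J =
  [6, 1]
  [0, 6]
(up to reordering of blocks).

Per-block formulas:
  For a 2×2 Jordan block J_2(6): exp(t · J_2(6)) = e^(6t)·(I + t·N), where N is the 2×2 nilpotent shift.

After assembling e^{tJ} and conjugating by P, we get:

e^{tA} =
  [2*t*exp(6*t) + exp(6*t), -t*exp(6*t)]
  [4*t*exp(6*t), -2*t*exp(6*t) + exp(6*t)]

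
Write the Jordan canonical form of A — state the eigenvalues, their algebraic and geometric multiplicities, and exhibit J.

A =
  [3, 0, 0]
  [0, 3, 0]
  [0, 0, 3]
J_1(3) ⊕ J_1(3) ⊕ J_1(3)

The characteristic polynomial is
  det(x·I − A) = x^3 - 9*x^2 + 27*x - 27 = (x - 3)^3

Eigenvalues and multiplicities (the geometric multiplicity of λ is n − rank(A − λI), which equals the number of Jordan blocks for λ):
  λ = 3: algebraic multiplicity = 3, geometric multiplicity = 3

Determining the block sizes for each eigenvalue:
  λ = 3: gm = am = 3, so every block has size 1 → block sizes [1, 1, 1]

Assembling the blocks gives a Jordan form
J =
  [3, 0, 0]
  [0, 3, 0]
  [0, 0, 3]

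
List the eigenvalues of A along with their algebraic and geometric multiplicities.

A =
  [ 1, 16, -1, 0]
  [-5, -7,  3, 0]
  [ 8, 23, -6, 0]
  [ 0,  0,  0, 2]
λ = -4: alg = 3, geom = 1; λ = 2: alg = 1, geom = 1

Step 1 — factor the characteristic polynomial to read off the algebraic multiplicities:
  χ_A(x) = (x - 2)*(x + 4)^3

Step 2 — compute geometric multiplicities via the rank-nullity identity g(λ) = n − rank(A − λI):
  rank(A − (-4)·I) = 3, so dim ker(A − (-4)·I) = n − 3 = 1
  rank(A − (2)·I) = 3, so dim ker(A − (2)·I) = n − 3 = 1

Summary:
  λ = -4: algebraic multiplicity = 3, geometric multiplicity = 1
  λ = 2: algebraic multiplicity = 1, geometric multiplicity = 1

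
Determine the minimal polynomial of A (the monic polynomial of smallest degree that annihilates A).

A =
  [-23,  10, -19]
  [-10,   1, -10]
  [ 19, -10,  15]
x^3 + 7*x^2 + 8*x - 16

The characteristic polynomial is χ_A(x) = (x - 1)*(x + 4)^2, so the eigenvalues are known. The minimal polynomial is
  m_A(x) = Π_λ (x − λ)^{k_λ}
where k_λ is the size of the *largest* Jordan block for λ (equivalently, the smallest k with (A − λI)^k v = 0 for every generalised eigenvector v of λ).

  λ = -4: largest Jordan block has size 2, contributing (x + 4)^2
  λ = 1: largest Jordan block has size 1, contributing (x − 1)

So m_A(x) = (x - 1)*(x + 4)^2 = x^3 + 7*x^2 + 8*x - 16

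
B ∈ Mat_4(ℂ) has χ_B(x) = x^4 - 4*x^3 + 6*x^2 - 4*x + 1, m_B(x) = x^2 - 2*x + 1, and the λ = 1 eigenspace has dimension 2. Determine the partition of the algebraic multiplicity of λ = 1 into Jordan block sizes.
Block sizes for λ = 1: [2, 2]

Step 1 — from the characteristic polynomial, algebraic multiplicity of λ = 1 is 4. From dim ker(B − (1)·I) = 2, there are exactly 2 Jordan blocks for λ = 1.
Step 2 — from the minimal polynomial, the factor (x − 1)^2 tells us the largest block for λ = 1 has size 2.
Step 3 — with total size 4, 2 blocks, and largest block 2, the block sizes (in nonincreasing order) are [2, 2].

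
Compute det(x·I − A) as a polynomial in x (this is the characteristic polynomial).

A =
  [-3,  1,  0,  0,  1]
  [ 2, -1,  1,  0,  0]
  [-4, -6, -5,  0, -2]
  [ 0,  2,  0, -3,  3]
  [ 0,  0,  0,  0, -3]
x^5 + 15*x^4 + 90*x^3 + 270*x^2 + 405*x + 243

Expanding det(x·I − A) (e.g. by cofactor expansion or by noting that A is similar to its Jordan form J, which has the same characteristic polynomial as A) gives
  χ_A(x) = x^5 + 15*x^4 + 90*x^3 + 270*x^2 + 405*x + 243
which factors as (x + 3)^5. The eigenvalues (with algebraic multiplicities) are λ = -3 with multiplicity 5.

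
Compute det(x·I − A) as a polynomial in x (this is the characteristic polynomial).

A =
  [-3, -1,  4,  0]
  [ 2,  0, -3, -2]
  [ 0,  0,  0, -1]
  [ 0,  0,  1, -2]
x^4 + 5*x^3 + 9*x^2 + 7*x + 2

Expanding det(x·I − A) (e.g. by cofactor expansion or by noting that A is similar to its Jordan form J, which has the same characteristic polynomial as A) gives
  χ_A(x) = x^4 + 5*x^3 + 9*x^2 + 7*x + 2
which factors as (x + 1)^3*(x + 2). The eigenvalues (with algebraic multiplicities) are λ = -2 with multiplicity 1, λ = -1 with multiplicity 3.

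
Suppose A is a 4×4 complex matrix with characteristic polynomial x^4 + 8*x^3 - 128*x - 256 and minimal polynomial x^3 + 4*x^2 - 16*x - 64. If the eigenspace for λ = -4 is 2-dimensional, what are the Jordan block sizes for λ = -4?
Block sizes for λ = -4: [2, 1]

Step 1 — from the characteristic polynomial, algebraic multiplicity of λ = -4 is 3. From dim ker(A − (-4)·I) = 2, there are exactly 2 Jordan blocks for λ = -4.
Step 2 — from the minimal polynomial, the factor (x + 4)^2 tells us the largest block for λ = -4 has size 2.
Step 3 — with total size 3, 2 blocks, and largest block 2, the block sizes (in nonincreasing order) are [2, 1].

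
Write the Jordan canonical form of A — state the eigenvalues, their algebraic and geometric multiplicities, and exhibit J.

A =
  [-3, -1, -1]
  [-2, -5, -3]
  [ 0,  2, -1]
J_3(-3)

The characteristic polynomial is
  det(x·I − A) = x^3 + 9*x^2 + 27*x + 27 = (x + 3)^3

Eigenvalues and multiplicities (the geometric multiplicity of λ is n − rank(A − λI), which equals the number of Jordan blocks for λ):
  λ = -3: algebraic multiplicity = 3, geometric multiplicity = 1

Determining the block sizes for each eigenvalue:
  λ = -3: one block (gm = 1), so the single block has size am = 3 → block sizes [3]

Assembling the blocks gives a Jordan form
J =
  [-3,  1,  0]
  [ 0, -3,  1]
  [ 0,  0, -3]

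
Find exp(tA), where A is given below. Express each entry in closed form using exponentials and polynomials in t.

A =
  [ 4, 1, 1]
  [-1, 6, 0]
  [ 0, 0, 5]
e^{tA} =
  [-t*exp(5*t) + exp(5*t), t*exp(5*t), -t^2*exp(5*t)/2 + t*exp(5*t)]
  [-t*exp(5*t), t*exp(5*t) + exp(5*t), -t^2*exp(5*t)/2]
  [0, 0, exp(5*t)]

Strategy: write A = P · J · P⁻¹ where J is a Jordan canonical form, so e^{tA} = P · e^{tJ} · P⁻¹, and e^{tJ} can be computed block-by-block.

A has Jordan form
J =
  [5, 1, 0]
  [0, 5, 1]
  [0, 0, 5]
(up to reordering of blocks).

Per-block formulas:
  For a 3×3 Jordan block J_3(5): exp(t · J_3(5)) = e^(5t)·(I + t·N + (t^2/2)·N^2), where N is the 3×3 nilpotent shift.

After assembling e^{tJ} and conjugating by P, we get:

e^{tA} =
  [-t*exp(5*t) + exp(5*t), t*exp(5*t), -t^2*exp(5*t)/2 + t*exp(5*t)]
  [-t*exp(5*t), t*exp(5*t) + exp(5*t), -t^2*exp(5*t)/2]
  [0, 0, exp(5*t)]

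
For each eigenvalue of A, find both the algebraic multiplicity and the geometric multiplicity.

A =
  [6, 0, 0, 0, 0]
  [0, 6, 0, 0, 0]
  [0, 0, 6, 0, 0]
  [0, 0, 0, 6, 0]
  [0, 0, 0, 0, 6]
λ = 6: alg = 5, geom = 5

Step 1 — factor the characteristic polynomial to read off the algebraic multiplicities:
  χ_A(x) = (x - 6)^5

Step 2 — compute geometric multiplicities via the rank-nullity identity g(λ) = n − rank(A − λI):
  rank(A − (6)·I) = 0, so dim ker(A − (6)·I) = n − 0 = 5

Summary:
  λ = 6: algebraic multiplicity = 5, geometric multiplicity = 5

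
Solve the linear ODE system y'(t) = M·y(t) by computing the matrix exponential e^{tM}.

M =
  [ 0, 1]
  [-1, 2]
e^{tM} =
  [-t*exp(t) + exp(t), t*exp(t)]
  [-t*exp(t), t*exp(t) + exp(t)]

Strategy: write M = P · J · P⁻¹ where J is a Jordan canonical form, so e^{tM} = P · e^{tJ} · P⁻¹, and e^{tJ} can be computed block-by-block.

M has Jordan form
J =
  [1, 1]
  [0, 1]
(up to reordering of blocks).

Per-block formulas:
  For a 2×2 Jordan block J_2(1): exp(t · J_2(1)) = e^(1t)·(I + t·N), where N is the 2×2 nilpotent shift.

After assembling e^{tJ} and conjugating by P, we get:

e^{tM} =
  [-t*exp(t) + exp(t), t*exp(t)]
  [-t*exp(t), t*exp(t) + exp(t)]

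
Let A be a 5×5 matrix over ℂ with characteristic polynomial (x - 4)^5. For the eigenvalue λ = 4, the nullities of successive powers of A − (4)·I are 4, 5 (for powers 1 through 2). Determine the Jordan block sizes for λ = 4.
Block sizes for λ = 4: [2, 1, 1, 1]

From the dimensions of kernels of powers, the number of Jordan blocks of size at least j is d_j − d_{j−1} where d_j = dim ker(N^j) (with d_0 = 0). Computing the differences gives [4, 1].
The number of blocks of size exactly k is (#blocks of size ≥ k) − (#blocks of size ≥ k + 1), so the partition is: 3 block(s) of size 1, 1 block(s) of size 2.
In nonincreasing order the block sizes are [2, 1, 1, 1].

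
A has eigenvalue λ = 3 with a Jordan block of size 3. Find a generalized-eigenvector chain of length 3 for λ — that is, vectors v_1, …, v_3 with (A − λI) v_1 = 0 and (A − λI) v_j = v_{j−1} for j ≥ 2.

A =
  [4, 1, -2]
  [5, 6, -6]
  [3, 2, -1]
A Jordan chain for λ = 3 of length 3:
v_1 = (0, 2, 1)ᵀ
v_2 = (1, 5, 3)ᵀ
v_3 = (1, 0, 0)ᵀ

Let N = A − (3)·I. We want v_3 with N^3 v_3 = 0 but N^2 v_3 ≠ 0; then v_{j-1} := N · v_j for j = 3, …, 2.

Pick v_3 = (1, 0, 0)ᵀ.
Then v_2 = N · v_3 = (1, 5, 3)ᵀ.
Then v_1 = N · v_2 = (0, 2, 1)ᵀ.

Sanity check: (A − (3)·I) v_1 = (0, 0, 0)ᵀ = 0. ✓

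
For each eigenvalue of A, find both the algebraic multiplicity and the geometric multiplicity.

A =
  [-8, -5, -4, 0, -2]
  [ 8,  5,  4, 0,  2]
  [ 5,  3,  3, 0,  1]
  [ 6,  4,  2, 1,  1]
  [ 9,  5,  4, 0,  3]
λ = 0: alg = 1, geom = 1; λ = 1: alg = 4, geom = 3

Step 1 — factor the characteristic polynomial to read off the algebraic multiplicities:
  χ_A(x) = x*(x - 1)^4

Step 2 — compute geometric multiplicities via the rank-nullity identity g(λ) = n − rank(A − λI):
  rank(A − (0)·I) = 4, so dim ker(A − (0)·I) = n − 4 = 1
  rank(A − (1)·I) = 2, so dim ker(A − (1)·I) = n − 2 = 3

Summary:
  λ = 0: algebraic multiplicity = 1, geometric multiplicity = 1
  λ = 1: algebraic multiplicity = 4, geometric multiplicity = 3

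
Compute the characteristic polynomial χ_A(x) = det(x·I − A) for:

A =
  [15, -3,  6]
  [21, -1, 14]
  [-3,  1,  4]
x^3 - 18*x^2 + 108*x - 216

Expanding det(x·I − A) (e.g. by cofactor expansion or by noting that A is similar to its Jordan form J, which has the same characteristic polynomial as A) gives
  χ_A(x) = x^3 - 18*x^2 + 108*x - 216
which factors as (x - 6)^3. The eigenvalues (with algebraic multiplicities) are λ = 6 with multiplicity 3.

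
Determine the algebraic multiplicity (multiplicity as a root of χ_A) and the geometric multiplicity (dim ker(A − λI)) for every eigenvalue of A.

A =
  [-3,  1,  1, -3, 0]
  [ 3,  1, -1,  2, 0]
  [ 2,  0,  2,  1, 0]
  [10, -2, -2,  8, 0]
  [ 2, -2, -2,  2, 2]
λ = 2: alg = 5, geom = 3

Step 1 — factor the characteristic polynomial to read off the algebraic multiplicities:
  χ_A(x) = (x - 2)^5

Step 2 — compute geometric multiplicities via the rank-nullity identity g(λ) = n − rank(A − λI):
  rank(A − (2)·I) = 2, so dim ker(A − (2)·I) = n − 2 = 3

Summary:
  λ = 2: algebraic multiplicity = 5, geometric multiplicity = 3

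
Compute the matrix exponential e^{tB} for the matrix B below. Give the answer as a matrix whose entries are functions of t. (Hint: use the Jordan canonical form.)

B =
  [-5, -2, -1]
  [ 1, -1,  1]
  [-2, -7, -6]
e^{tB} =
  [t^2*exp(-4*t)/2 - t*exp(-4*t) + exp(-4*t), 3*t^2*exp(-4*t)/2 - 2*t*exp(-4*t), t^2*exp(-4*t)/2 - t*exp(-4*t)]
  [t*exp(-4*t), 3*t*exp(-4*t) + exp(-4*t), t*exp(-4*t)]
  [-t^2*exp(-4*t)/2 - 2*t*exp(-4*t), -3*t^2*exp(-4*t)/2 - 7*t*exp(-4*t), -t^2*exp(-4*t)/2 - 2*t*exp(-4*t) + exp(-4*t)]

Strategy: write B = P · J · P⁻¹ where J is a Jordan canonical form, so e^{tB} = P · e^{tJ} · P⁻¹, and e^{tJ} can be computed block-by-block.

B has Jordan form
J =
  [-4,  1,  0]
  [ 0, -4,  1]
  [ 0,  0, -4]
(up to reordering of blocks).

Per-block formulas:
  For a 3×3 Jordan block J_3(-4): exp(t · J_3(-4)) = e^(-4t)·(I + t·N + (t^2/2)·N^2), where N is the 3×3 nilpotent shift.

After assembling e^{tJ} and conjugating by P, we get:

e^{tB} =
  [t^2*exp(-4*t)/2 - t*exp(-4*t) + exp(-4*t), 3*t^2*exp(-4*t)/2 - 2*t*exp(-4*t), t^2*exp(-4*t)/2 - t*exp(-4*t)]
  [t*exp(-4*t), 3*t*exp(-4*t) + exp(-4*t), t*exp(-4*t)]
  [-t^2*exp(-4*t)/2 - 2*t*exp(-4*t), -3*t^2*exp(-4*t)/2 - 7*t*exp(-4*t), -t^2*exp(-4*t)/2 - 2*t*exp(-4*t) + exp(-4*t)]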